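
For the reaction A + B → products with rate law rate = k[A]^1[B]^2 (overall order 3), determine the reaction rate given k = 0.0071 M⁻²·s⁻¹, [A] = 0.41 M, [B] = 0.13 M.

4.92e-05 M/s

Step 1: The rate law is rate = k[A]^1[B]^2, overall order = 1+2 = 3
Step 2: Substitute values: rate = 0.0071 × (0.41)^1 × (0.13)^2
Step 3: rate = 0.0071 × 0.41 × 0.0169 = 4.91959e-05 M/s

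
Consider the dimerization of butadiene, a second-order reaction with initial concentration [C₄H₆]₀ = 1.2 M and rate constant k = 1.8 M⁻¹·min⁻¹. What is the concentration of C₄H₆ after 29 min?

0.01886 M

Step 1: For a second-order reaction: 1/[C₄H₆] = 1/[C₄H₆]₀ + kt
Step 2: 1/[C₄H₆] = 1/1.2 + 1.8 × 29
Step 3: 1/[C₄H₆] = 0.8333 + 52.2 = 53.03
Step 4: [C₄H₆] = 1/53.03 = 0.01886 M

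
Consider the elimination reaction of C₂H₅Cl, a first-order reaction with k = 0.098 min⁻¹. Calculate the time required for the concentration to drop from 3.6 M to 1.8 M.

7.073 min

Step 1: For first-order: t = ln([C₂H₅Cl]₀/[C₂H₅Cl])/k
Step 2: t = ln(3.6/1.8)/0.098
Step 3: t = ln(2)/0.098
Step 4: t = 0.6931/0.098 = 7.073 min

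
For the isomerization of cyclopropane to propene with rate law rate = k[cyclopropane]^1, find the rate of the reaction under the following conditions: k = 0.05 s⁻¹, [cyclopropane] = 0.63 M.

0.0315 M/s

Step 1: Identify the rate law: rate = k[cyclopropane]^1
Step 2: Substitute values: rate = 0.05 × (0.63)^1
Step 3: Calculate: rate = 0.05 × 0.63 = 0.0315 M/s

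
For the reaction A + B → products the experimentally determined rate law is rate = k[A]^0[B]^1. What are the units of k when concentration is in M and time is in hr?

hr⁻¹

Step 1: Overall order = 0 + 1 = 1.
Step 2: rate has units M·hr⁻¹; [A]^0[B]^1 has units M^1.
Step 3: k = rate/([A]^0[B]^1), so units of k = M^(1-1)·hr⁻¹ = hr⁻¹.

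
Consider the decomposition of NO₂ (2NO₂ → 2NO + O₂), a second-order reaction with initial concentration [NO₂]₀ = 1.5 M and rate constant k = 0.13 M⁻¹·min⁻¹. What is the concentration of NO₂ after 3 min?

0.9464 M

Step 1: For a second-order reaction: 1/[NO₂] = 1/[NO₂]₀ + kt
Step 2: 1/[NO₂] = 1/1.5 + 0.13 × 3
Step 3: 1/[NO₂] = 0.6667 + 0.39 = 1.057
Step 4: [NO₂] = 1/1.057 = 0.9464 M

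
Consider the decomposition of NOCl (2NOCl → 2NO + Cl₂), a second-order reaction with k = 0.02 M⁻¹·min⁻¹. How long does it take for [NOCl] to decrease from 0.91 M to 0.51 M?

43.09 min

Step 1: For second-order: t = (1/[NOCl] - 1/[NOCl]₀)/k
Step 2: t = (1/0.51 - 1/0.91)/0.02
Step 3: t = (1.961 - 1.099)/0.02
Step 4: t = 0.8619/0.02 = 43.09 min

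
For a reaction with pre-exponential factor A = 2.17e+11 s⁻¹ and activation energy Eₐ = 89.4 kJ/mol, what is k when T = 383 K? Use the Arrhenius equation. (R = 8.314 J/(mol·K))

1.39e-01 s⁻¹

Step 1: Use the Arrhenius equation: k = A × exp(-Eₐ/RT)
Step 2: Convert Eₐ to J/mol: 89.4 kJ/mol = 89400 J/mol
Step 3: Calculate the exponent: -Eₐ/(RT) = -89400/(8.314 × 383) = -28.07558
Step 4: k = 2.17e+11 × exp(-28.07558)
Step 5: k = 2.17e+11 × 6.41107e-13 = 1.3912e-01 s⁻¹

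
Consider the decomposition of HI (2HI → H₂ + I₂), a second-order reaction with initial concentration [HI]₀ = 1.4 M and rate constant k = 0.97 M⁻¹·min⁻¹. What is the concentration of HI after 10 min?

0.09602 M

Step 1: For a second-order reaction: 1/[HI] = 1/[HI]₀ + kt
Step 2: 1/[HI] = 1/1.4 + 0.97 × 10
Step 3: 1/[HI] = 0.7143 + 9.7 = 10.41
Step 4: [HI] = 1/10.41 = 0.09602 M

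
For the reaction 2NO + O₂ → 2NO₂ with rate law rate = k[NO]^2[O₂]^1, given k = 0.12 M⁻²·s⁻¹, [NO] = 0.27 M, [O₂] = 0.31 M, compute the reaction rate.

0.002712 M/s

Step 1: The rate law is rate = k[NO]^2[O₂]^1
Step 2: Substitute: rate = 0.12 × (0.27)^2 × (0.31)^1
Step 3: rate = 0.12 × 0.0729 × 0.31 = 0.00271188 M/s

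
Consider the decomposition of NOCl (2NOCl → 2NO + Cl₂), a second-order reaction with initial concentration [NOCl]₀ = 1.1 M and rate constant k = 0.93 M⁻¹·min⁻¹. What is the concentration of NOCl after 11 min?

0.08977 M

Step 1: For a second-order reaction: 1/[NOCl] = 1/[NOCl]₀ + kt
Step 2: 1/[NOCl] = 1/1.1 + 0.93 × 11
Step 3: 1/[NOCl] = 0.9091 + 10.23 = 11.14
Step 4: [NOCl] = 1/11.14 = 0.08977 M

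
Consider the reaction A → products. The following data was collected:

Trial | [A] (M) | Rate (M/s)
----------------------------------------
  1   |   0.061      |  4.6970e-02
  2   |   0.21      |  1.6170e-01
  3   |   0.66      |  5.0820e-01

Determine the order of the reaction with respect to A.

first order (1)

Step 1: Compare trials to find order n where rate₂/rate₁ = ([A]₂/[A]₁)^n
Step 2: rate₂/rate₁ = 1.6170e-01/4.6970e-02 = 3.443
Step 3: [A]₂/[A]₁ = 0.21/0.061 = 3.443
Step 4: n = ln(3.443)/ln(3.443) = 1.00 ≈ 1
Step 5: The reaction is first order in A.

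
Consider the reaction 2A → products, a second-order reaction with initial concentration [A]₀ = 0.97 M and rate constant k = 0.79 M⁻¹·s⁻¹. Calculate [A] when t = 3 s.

0.294 M

Step 1: For a second-order reaction: 1/[A] = 1/[A]₀ + kt
Step 2: 1/[A] = 1/0.97 + 0.79 × 3
Step 3: 1/[A] = 1.031 + 2.37 = 3.401
Step 4: [A] = 1/3.401 = 0.294 M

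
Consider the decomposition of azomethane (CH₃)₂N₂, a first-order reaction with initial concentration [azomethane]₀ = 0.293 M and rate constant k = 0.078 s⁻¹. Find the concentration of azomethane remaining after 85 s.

0.0003868 M

Step 1: For a first-order reaction: [azomethane] = [azomethane]₀ × e^(-kt)
Step 2: [azomethane] = 0.293 × e^(-0.078 × 85)
Step 3: [azomethane] = 0.293 × e^(-6.63)
Step 4: [azomethane] = 0.293 × 0.00132016 = 0.0003868 M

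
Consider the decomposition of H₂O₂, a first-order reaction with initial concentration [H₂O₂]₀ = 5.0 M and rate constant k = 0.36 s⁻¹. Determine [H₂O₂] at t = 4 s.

1.185 M

Step 1: For a first-order reaction: [H₂O₂] = [H₂O₂]₀ × e^(-kt)
Step 2: [H₂O₂] = 5.0 × e^(-0.36 × 4)
Step 3: [H₂O₂] = 5.0 × e^(-1.44)
Step 4: [H₂O₂] = 5.0 × 0.236928 = 1.185 M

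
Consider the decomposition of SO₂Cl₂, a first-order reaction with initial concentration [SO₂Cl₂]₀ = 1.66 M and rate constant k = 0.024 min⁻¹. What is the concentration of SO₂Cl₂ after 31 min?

0.7888 M

Step 1: For a first-order reaction: [SO₂Cl₂] = [SO₂Cl₂]₀ × e^(-kt)
Step 2: [SO₂Cl₂] = 1.66 × e^(-0.024 × 31)
Step 3: [SO₂Cl₂] = 1.66 × e^(-0.744)
Step 4: [SO₂Cl₂] = 1.66 × 0.475209 = 0.7888 M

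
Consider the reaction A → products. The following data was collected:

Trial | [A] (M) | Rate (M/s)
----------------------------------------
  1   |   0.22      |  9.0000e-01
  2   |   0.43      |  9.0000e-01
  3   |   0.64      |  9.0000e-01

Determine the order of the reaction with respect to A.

zeroth order (0)

Step 1: Compare trials - when concentration changes, rate stays constant.
Step 2: rate₂/rate₁ = 9.0000e-01/9.0000e-01 = 1
Step 3: [A]₂/[A]₁ = 0.43/0.22 = 1.955
Step 4: Since rate ratio ≈ (conc ratio)^0, the reaction is zeroth order.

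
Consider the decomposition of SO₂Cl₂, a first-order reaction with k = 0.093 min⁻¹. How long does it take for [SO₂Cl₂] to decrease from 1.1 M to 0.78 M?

3.696 min

Step 1: For first-order: t = ln([SO₂Cl₂]₀/[SO₂Cl₂])/k
Step 2: t = ln(1.1/0.78)/0.093
Step 3: t = ln(1.41)/0.093
Step 4: t = 0.3438/0.093 = 3.696 min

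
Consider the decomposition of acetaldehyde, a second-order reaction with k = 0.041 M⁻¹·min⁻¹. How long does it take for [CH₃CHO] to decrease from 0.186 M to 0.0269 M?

775.6 min

Step 1: For second-order: t = (1/[CH₃CHO] - 1/[CH₃CHO]₀)/k
Step 2: t = (1/0.0269 - 1/0.186)/0.041
Step 3: t = (37.17 - 5.376)/0.041
Step 4: t = 31.8/0.041 = 775.6 min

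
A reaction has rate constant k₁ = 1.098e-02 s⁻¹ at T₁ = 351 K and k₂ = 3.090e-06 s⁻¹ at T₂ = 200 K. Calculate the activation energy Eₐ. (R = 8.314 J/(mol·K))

31.6 kJ/mol

Step 1: Use the two-temperature Arrhenius form: ln(k₂/k₁) = -Eₐ/R × (1/T₂ - 1/T₁)
Step 2: ln(k₂/k₁) = ln(3.090e-06/1.098e-02) = ln(0.000281421) = -8.17566
Step 3: 1/T₂ - 1/T₁ = 1/200 - 1/351 = 2.150997e-03 K⁻¹
Step 4: Eₐ = -R × ln(k₂/k₁) / (1/T₂ - 1/T₁) = -8.314 × -8.17566 / 2.150997e-03
Step 5: Eₐ = 3.1600e+04 J/mol = 31.6 kJ/mol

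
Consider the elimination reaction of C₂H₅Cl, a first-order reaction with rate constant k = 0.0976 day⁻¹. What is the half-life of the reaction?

7.102 day

Step 1: For a first-order reaction, t₁/₂ = ln(2)/k
Step 2: t₁/₂ = ln(2)/0.0976
Step 3: t₁/₂ = 0.6931/0.0976 = 7.102 day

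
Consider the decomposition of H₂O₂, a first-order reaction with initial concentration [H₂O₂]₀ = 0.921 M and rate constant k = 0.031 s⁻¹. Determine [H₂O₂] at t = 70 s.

0.1052 M

Step 1: For a first-order reaction: [H₂O₂] = [H₂O₂]₀ × e^(-kt)
Step 2: [H₂O₂] = 0.921 × e^(-0.031 × 70)
Step 3: [H₂O₂] = 0.921 × e^(-2.17)
Step 4: [H₂O₂] = 0.921 × 0.114178 = 0.1052 M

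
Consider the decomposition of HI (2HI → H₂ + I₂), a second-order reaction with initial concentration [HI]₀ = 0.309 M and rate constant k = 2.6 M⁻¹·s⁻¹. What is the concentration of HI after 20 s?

0.0181 M

Step 1: For a second-order reaction: 1/[HI] = 1/[HI]₀ + kt
Step 2: 1/[HI] = 1/0.309 + 2.6 × 20
Step 3: 1/[HI] = 3.236 + 52 = 55.24
Step 4: [HI] = 1/55.24 = 0.0181 M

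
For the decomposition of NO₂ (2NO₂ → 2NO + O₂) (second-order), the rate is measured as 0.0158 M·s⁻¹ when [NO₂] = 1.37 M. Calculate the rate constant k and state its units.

0.008418 M⁻¹·s⁻¹

Step 1: rate = k[NO₂]^2, so k = rate / [NO₂]^2.
Step 2: k = 0.0158 / (1.37)^2 = 0.0158 / 1.877.
Step 3: k = 0.008418 M⁻¹·s⁻¹.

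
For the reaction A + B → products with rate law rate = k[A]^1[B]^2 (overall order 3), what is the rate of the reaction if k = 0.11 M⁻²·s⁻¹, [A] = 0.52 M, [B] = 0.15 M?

0.001287 M/s

Step 1: The rate law is rate = k[A]^1[B]^2, overall order = 1+2 = 3
Step 2: Substitute values: rate = 0.11 × (0.52)^1 × (0.15)^2
Step 3: rate = 0.11 × 0.52 × 0.0225 = 0.001287 M/s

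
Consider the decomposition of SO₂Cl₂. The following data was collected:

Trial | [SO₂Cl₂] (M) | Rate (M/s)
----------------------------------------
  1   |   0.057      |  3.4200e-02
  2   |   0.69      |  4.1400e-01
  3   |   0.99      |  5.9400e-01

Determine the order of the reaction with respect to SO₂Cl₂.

first order (1)

Step 1: Compare trials to find order n where rate₂/rate₁ = ([SO₂Cl₂]₂/[SO₂Cl₂]₁)^n
Step 2: rate₂/rate₁ = 4.1400e-01/3.4200e-02 = 12.11
Step 3: [SO₂Cl₂]₂/[SO₂Cl₂]₁ = 0.69/0.057 = 12.11
Step 4: n = ln(12.11)/ln(12.11) = 1.00 ≈ 1
Step 5: The reaction is first order in SO₂Cl₂.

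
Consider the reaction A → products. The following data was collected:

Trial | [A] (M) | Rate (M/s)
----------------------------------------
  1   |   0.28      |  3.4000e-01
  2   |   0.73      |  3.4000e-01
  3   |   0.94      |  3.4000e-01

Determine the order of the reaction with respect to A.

zeroth order (0)

Step 1: Compare trials - when concentration changes, rate stays constant.
Step 2: rate₂/rate₁ = 3.4000e-01/3.4000e-01 = 1
Step 3: [A]₂/[A]₁ = 0.73/0.28 = 2.607
Step 4: Since rate ratio ≈ (conc ratio)^0, the reaction is zeroth order.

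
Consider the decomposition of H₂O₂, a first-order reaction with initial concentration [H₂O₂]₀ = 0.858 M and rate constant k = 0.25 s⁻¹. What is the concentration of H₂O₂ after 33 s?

0.0002242 M

Step 1: For a first-order reaction: [H₂O₂] = [H₂O₂]₀ × e^(-kt)
Step 2: [H₂O₂] = 0.858 × e^(-0.25 × 33)
Step 3: [H₂O₂] = 0.858 × e^(-8.25)
Step 4: [H₂O₂] = 0.858 × 0.000261259 = 0.0002242 M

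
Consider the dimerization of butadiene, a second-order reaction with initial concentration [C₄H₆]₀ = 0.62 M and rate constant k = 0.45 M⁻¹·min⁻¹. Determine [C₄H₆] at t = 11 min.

0.1524 M

Step 1: For a second-order reaction: 1/[C₄H₆] = 1/[C₄H₆]₀ + kt
Step 2: 1/[C₄H₆] = 1/0.62 + 0.45 × 11
Step 3: 1/[C₄H₆] = 1.613 + 4.95 = 6.563
Step 4: [C₄H₆] = 1/6.563 = 0.1524 M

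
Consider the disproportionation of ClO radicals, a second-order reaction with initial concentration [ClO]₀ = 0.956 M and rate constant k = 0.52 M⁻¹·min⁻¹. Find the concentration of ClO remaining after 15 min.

0.113 M

Step 1: For a second-order reaction: 1/[ClO] = 1/[ClO]₀ + kt
Step 2: 1/[ClO] = 1/0.956 + 0.52 × 15
Step 3: 1/[ClO] = 1.046 + 7.8 = 8.846
Step 4: [ClO] = 1/8.846 = 0.113 M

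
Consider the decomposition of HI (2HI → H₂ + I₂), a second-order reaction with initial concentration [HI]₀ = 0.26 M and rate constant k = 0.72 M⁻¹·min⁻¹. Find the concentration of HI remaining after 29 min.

0.04044 M

Step 1: For a second-order reaction: 1/[HI] = 1/[HI]₀ + kt
Step 2: 1/[HI] = 1/0.26 + 0.72 × 29
Step 3: 1/[HI] = 3.846 + 20.88 = 24.73
Step 4: [HI] = 1/24.73 = 0.04044 M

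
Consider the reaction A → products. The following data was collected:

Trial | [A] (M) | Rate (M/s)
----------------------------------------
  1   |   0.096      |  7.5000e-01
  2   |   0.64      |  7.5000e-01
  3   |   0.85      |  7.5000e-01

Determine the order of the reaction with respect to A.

zeroth order (0)

Step 1: Compare trials - when concentration changes, rate stays constant.
Step 2: rate₂/rate₁ = 7.5000e-01/7.5000e-01 = 1
Step 3: [A]₂/[A]₁ = 0.64/0.096 = 6.667
Step 4: Since rate ratio ≈ (conc ratio)^0, the reaction is zeroth order.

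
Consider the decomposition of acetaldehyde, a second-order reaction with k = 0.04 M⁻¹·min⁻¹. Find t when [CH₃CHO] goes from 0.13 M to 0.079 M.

124.1 min

Step 1: For second-order: t = (1/[CH₃CHO] - 1/[CH₃CHO]₀)/k
Step 2: t = (1/0.079 - 1/0.13)/0.04
Step 3: t = (12.66 - 7.692)/0.04
Step 4: t = 4.966/0.04 = 124.1 min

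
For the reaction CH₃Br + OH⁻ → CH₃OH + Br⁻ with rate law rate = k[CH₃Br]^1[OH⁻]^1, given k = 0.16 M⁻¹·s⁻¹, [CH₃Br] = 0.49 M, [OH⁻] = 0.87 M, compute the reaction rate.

0.06821 M/s

Step 1: The rate law is rate = k[CH₃Br]^1[OH⁻]^1
Step 2: Substitute: rate = 0.16 × (0.49)^1 × (0.87)^1
Step 3: rate = 0.16 × 0.49 × 0.87 = 0.068208 M/s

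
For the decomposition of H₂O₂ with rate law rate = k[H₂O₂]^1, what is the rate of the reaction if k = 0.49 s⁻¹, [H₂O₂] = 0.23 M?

0.1127 M/s

Step 1: Identify the rate law: rate = k[H₂O₂]^1
Step 2: Substitute values: rate = 0.49 × (0.23)^1
Step 3: Calculate: rate = 0.49 × 0.23 = 0.1127 M/s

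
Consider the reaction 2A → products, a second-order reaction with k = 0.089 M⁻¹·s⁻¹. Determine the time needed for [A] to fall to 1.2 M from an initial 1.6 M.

2.341 s

Step 1: For second-order: t = (1/[A] - 1/[A]₀)/k
Step 2: t = (1/1.2 - 1/1.6)/0.089
Step 3: t = (0.8333 - 0.625)/0.089
Step 4: t = 0.2083/0.089 = 2.341 s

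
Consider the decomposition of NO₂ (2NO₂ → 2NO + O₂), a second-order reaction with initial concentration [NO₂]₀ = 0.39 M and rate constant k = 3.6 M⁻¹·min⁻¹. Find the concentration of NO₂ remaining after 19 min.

0.01409 M

Step 1: For a second-order reaction: 1/[NO₂] = 1/[NO₂]₀ + kt
Step 2: 1/[NO₂] = 1/0.39 + 3.6 × 19
Step 3: 1/[NO₂] = 2.564 + 68.4 = 70.96
Step 4: [NO₂] = 1/70.96 = 0.01409 M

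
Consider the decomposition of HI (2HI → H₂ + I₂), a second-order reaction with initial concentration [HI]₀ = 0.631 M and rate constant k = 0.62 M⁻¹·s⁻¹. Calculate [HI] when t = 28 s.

0.05278 M

Step 1: For a second-order reaction: 1/[HI] = 1/[HI]₀ + kt
Step 2: 1/[HI] = 1/0.631 + 0.62 × 28
Step 3: 1/[HI] = 1.585 + 17.36 = 18.94
Step 4: [HI] = 1/18.94 = 0.05278 M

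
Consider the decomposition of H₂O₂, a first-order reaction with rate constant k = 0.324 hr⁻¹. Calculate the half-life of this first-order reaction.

2.139 hr

Step 1: For a first-order reaction, t₁/₂ = ln(2)/k
Step 2: t₁/₂ = ln(2)/0.324
Step 3: t₁/₂ = 0.6931/0.324 = 2.139 hr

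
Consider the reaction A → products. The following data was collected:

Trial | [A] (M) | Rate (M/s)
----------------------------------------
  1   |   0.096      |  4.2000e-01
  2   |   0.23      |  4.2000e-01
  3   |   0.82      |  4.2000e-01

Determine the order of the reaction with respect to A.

zeroth order (0)

Step 1: Compare trials - when concentration changes, rate stays constant.
Step 2: rate₂/rate₁ = 4.2000e-01/4.2000e-01 = 1
Step 3: [A]₂/[A]₁ = 0.23/0.096 = 2.396
Step 4: Since rate ratio ≈ (conc ratio)^0, the reaction is zeroth order.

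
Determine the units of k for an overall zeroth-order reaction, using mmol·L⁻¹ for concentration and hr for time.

mmol·L⁻¹·hr⁻¹

Step 1: For overall order n, rate = k × (concentration)^n.
Step 2: Rate has units mmol·L⁻¹·hr⁻¹; concentration term has units (mmol·L⁻¹)^0.
Step 3: k = rate / (concentration)^n, so units of k = (mmol·L⁻¹)^(1-0)·hr⁻¹ = mmol·L⁻¹·hr⁻¹.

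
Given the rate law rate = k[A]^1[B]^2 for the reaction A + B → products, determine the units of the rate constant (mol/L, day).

(mol/L)⁻²·day⁻¹

Step 1: Overall order = 1 + 2 = 3.
Step 2: rate has units mol/L·day⁻¹; [A]^1[B]^2 has units (mol/L)^3.
Step 3: k = rate/([A]^1[B]^2), so units of k = (mol/L)^(1-3)·day⁻¹ = (mol/L)⁻²·day⁻¹.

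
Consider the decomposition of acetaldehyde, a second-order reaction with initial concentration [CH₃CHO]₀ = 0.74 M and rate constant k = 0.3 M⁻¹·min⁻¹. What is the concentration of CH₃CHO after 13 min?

0.1904 M

Step 1: For a second-order reaction: 1/[CH₃CHO] = 1/[CH₃CHO]₀ + kt
Step 2: 1/[CH₃CHO] = 1/0.74 + 0.3 × 13
Step 3: 1/[CH₃CHO] = 1.351 + 3.9 = 5.251
Step 4: [CH₃CHO] = 1/5.251 = 0.1904 M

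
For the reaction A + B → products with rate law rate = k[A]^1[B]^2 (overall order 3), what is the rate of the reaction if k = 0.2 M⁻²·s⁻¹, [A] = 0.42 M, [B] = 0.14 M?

0.001646 M/s

Step 1: The rate law is rate = k[A]^1[B]^2, overall order = 1+2 = 3
Step 2: Substitute values: rate = 0.2 × (0.42)^1 × (0.14)^2
Step 3: rate = 0.2 × 0.42 × 0.0196 = 0.0016464 M/s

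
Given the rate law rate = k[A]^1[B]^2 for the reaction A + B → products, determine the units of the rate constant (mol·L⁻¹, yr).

(mol·L⁻¹)⁻²·yr⁻¹

Step 1: Overall order = 1 + 2 = 3.
Step 2: rate has units mol·L⁻¹·yr⁻¹; [A]^1[B]^2 has units (mol·L⁻¹)^3.
Step 3: k = rate/([A]^1[B]^2), so units of k = (mol·L⁻¹)^(1-3)·yr⁻¹ = (mol·L⁻¹)⁻²·yr⁻¹.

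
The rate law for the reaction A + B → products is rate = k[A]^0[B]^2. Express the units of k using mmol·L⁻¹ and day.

(mmol·L⁻¹)⁻¹·day⁻¹

Step 1: Overall order = 0 + 2 = 2.
Step 2: rate has units mmol·L⁻¹·day⁻¹; [A]^0[B]^2 has units (mmol·L⁻¹)^2.
Step 3: k = rate/([A]^0[B]^2), so units of k = (mmol·L⁻¹)^(1-2)·day⁻¹ = (mmol·L⁻¹)⁻¹·day⁻¹.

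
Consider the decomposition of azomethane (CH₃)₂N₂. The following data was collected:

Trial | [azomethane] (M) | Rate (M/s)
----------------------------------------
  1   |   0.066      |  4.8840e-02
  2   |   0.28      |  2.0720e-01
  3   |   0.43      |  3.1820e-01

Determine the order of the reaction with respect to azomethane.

first order (1)

Step 1: Compare trials to find order n where rate₂/rate₁ = ([azomethane]₂/[azomethane]₁)^n
Step 2: rate₂/rate₁ = 2.0720e-01/4.8840e-02 = 4.242
Step 3: [azomethane]₂/[azomethane]₁ = 0.28/0.066 = 4.242
Step 4: n = ln(4.242)/ln(4.242) = 1.00 ≈ 1
Step 5: The reaction is first order in azomethane.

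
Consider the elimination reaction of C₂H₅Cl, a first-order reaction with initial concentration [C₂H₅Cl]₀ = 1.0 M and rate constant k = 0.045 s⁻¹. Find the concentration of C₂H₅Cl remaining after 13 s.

0.5571 M

Step 1: For a first-order reaction: [C₂H₅Cl] = [C₂H₅Cl]₀ × e^(-kt)
Step 2: [C₂H₅Cl] = 1.0 × e^(-0.045 × 13)
Step 3: [C₂H₅Cl] = 1.0 × e^(-0.585)
Step 4: [C₂H₅Cl] = 1.0 × 0.557106 = 0.5571 M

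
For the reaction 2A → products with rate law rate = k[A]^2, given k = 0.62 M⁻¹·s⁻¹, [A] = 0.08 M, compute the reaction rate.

0.003968 M/s

Step 1: Identify the rate law: rate = k[A]^2
Step 2: Substitute values: rate = 0.62 × (0.08)^2
Step 3: Calculate: rate = 0.62 × 0.0064 = 0.003968 M/s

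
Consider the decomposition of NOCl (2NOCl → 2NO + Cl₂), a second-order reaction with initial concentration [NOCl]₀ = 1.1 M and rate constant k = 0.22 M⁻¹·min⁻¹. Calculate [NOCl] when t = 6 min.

0.4486 M

Step 1: For a second-order reaction: 1/[NOCl] = 1/[NOCl]₀ + kt
Step 2: 1/[NOCl] = 1/1.1 + 0.22 × 6
Step 3: 1/[NOCl] = 0.9091 + 1.32 = 2.229
Step 4: [NOCl] = 1/2.229 = 0.4486 M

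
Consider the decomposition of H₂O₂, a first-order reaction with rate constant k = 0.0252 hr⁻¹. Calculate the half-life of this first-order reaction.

27.51 hr

Step 1: For a first-order reaction, t₁/₂ = ln(2)/k
Step 2: t₁/₂ = ln(2)/0.0252
Step 3: t₁/₂ = 0.6931/0.0252 = 27.51 hr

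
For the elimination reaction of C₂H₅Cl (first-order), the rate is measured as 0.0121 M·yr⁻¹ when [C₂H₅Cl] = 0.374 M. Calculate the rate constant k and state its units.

0.03235 yr⁻¹

Step 1: rate = k[C₂H₅Cl]^1, so k = rate / [C₂H₅Cl]^1.
Step 2: k = 0.0121 / (0.374)^1 = 0.0121 / 0.374.
Step 3: k = 0.03235 yr⁻¹.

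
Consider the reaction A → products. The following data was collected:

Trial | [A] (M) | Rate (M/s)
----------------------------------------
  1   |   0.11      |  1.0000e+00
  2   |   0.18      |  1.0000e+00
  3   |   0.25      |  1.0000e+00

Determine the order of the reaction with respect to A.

zeroth order (0)

Step 1: Compare trials - when concentration changes, rate stays constant.
Step 2: rate₂/rate₁ = 1.0000e+00/1.0000e+00 = 1
Step 3: [A]₂/[A]₁ = 0.18/0.11 = 1.636
Step 4: Since rate ratio ≈ (conc ratio)^0, the reaction is zeroth order.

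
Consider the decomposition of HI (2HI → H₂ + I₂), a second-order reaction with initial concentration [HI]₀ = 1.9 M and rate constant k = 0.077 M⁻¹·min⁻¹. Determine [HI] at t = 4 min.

1.199 M

Step 1: For a second-order reaction: 1/[HI] = 1/[HI]₀ + kt
Step 2: 1/[HI] = 1/1.9 + 0.077 × 4
Step 3: 1/[HI] = 0.5263 + 0.308 = 0.8343
Step 4: [HI] = 1/0.8343 = 1.199 M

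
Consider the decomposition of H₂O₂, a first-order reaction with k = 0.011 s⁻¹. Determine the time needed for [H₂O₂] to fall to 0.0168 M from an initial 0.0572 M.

111.4 s

Step 1: For first-order: t = ln([H₂O₂]₀/[H₂O₂])/k
Step 2: t = ln(0.0572/0.0168)/0.011
Step 3: t = ln(3.405)/0.011
Step 4: t = 1.225/0.011 = 111.4 s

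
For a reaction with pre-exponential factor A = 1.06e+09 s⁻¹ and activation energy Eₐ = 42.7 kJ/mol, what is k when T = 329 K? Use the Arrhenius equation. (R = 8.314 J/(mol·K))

1.76e+02 s⁻¹

Step 1: Use the Arrhenius equation: k = A × exp(-Eₐ/RT)
Step 2: Convert Eₐ to J/mol: 42.7 kJ/mol = 42700 J/mol
Step 3: Calculate the exponent: -Eₐ/(RT) = -42700/(8.314 × 329) = -15.61068
Step 4: k = 1.06e+09 × exp(-15.61068)
Step 5: k = 1.06e+09 × 1.66099e-07 = 1.7606e+02 s⁻¹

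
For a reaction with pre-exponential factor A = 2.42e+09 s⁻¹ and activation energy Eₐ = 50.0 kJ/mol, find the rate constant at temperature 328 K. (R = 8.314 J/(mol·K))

2.64e+01 s⁻¹

Step 1: Use the Arrhenius equation: k = A × exp(-Eₐ/RT)
Step 2: Convert Eₐ to J/mol: 50.0 kJ/mol = 50000 J/mol
Step 3: Calculate the exponent: -Eₐ/(RT) = -50000/(8.314 × 328) = -18.33522
Step 4: k = 2.42e+09 × exp(-18.33522)
Step 5: k = 2.42e+09 × 1.08922e-08 = 2.6359e+01 s⁻¹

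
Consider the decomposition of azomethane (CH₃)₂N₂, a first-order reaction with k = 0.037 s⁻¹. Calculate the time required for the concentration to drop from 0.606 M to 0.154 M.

37.03 s

Step 1: For first-order: t = ln([azomethane]₀/[azomethane])/k
Step 2: t = ln(0.606/0.154)/0.037
Step 3: t = ln(3.935)/0.037
Step 4: t = 1.37/0.037 = 37.03 s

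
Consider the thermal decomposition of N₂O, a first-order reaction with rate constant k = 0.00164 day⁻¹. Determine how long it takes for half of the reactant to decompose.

422.7 day

Step 1: For a first-order reaction, t₁/₂ = ln(2)/k
Step 2: t₁/₂ = ln(2)/0.00164
Step 3: t₁/₂ = 0.6931/0.00164 = 422.7 day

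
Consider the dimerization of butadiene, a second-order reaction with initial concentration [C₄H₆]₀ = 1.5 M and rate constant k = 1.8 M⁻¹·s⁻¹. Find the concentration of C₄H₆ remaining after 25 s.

0.0219 M

Step 1: For a second-order reaction: 1/[C₄H₆] = 1/[C₄H₆]₀ + kt
Step 2: 1/[C₄H₆] = 1/1.5 + 1.8 × 25
Step 3: 1/[C₄H₆] = 0.6667 + 45 = 45.67
Step 4: [C₄H₆] = 1/45.67 = 0.0219 M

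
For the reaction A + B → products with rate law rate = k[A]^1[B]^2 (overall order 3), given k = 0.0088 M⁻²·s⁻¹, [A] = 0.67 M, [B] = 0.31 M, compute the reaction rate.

0.0005666 M/s

Step 1: The rate law is rate = k[A]^1[B]^2, overall order = 1+2 = 3
Step 2: Substitute values: rate = 0.0088 × (0.67)^1 × (0.31)^2
Step 3: rate = 0.0088 × 0.67 × 0.0961 = 0.000566606 M/s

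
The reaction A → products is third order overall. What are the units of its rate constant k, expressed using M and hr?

M⁻²·hr⁻¹

Step 1: For overall order n, rate = k × (concentration)^n.
Step 2: Rate has units M·hr⁻¹; concentration term has units M^3.
Step 3: k = rate / (concentration)^n, so units of k = M^(1-3)·hr⁻¹ = M⁻²·hr⁻¹.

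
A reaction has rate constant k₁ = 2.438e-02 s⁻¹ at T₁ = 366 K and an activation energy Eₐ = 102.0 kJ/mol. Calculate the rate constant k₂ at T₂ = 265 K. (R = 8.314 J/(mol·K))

6.896e-08 s⁻¹

Step 1: Use the two-temperature Arrhenius form: ln(k₂/k₁) = -Eₐ/R × (1/T₂ - 1/T₁)
Step 2: Convert Eₐ to J/mol: 102.0 kJ/mol = 102000 J/mol
Step 3: 1/T₂ - 1/T₁ = 1/265 - 1/366 = 1.041344e-03 K⁻¹
Step 4: ln(k₂/k₁) = -102000/8.314 × 1.041344e-03 = -12.77569
Step 5: k₂ = k₁ × exp(-12.77569) = 2.438e-02 × 2.82871e-06 = 6.896e-08 s⁻¹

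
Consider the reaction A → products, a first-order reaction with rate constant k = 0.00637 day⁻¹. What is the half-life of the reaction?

108.8 day

Step 1: For a first-order reaction, t₁/₂ = ln(2)/k
Step 2: t₁/₂ = ln(2)/0.00637
Step 3: t₁/₂ = 0.6931/0.00637 = 108.8 day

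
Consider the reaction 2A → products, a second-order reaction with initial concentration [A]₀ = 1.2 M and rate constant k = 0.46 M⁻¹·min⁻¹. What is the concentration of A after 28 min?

0.07292 M

Step 1: For a second-order reaction: 1/[A] = 1/[A]₀ + kt
Step 2: 1/[A] = 1/1.2 + 0.46 × 28
Step 3: 1/[A] = 0.8333 + 12.88 = 13.71
Step 4: [A] = 1/13.71 = 0.07292 M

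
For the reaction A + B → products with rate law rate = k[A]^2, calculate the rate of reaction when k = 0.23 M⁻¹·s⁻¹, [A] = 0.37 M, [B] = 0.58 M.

0.03149 M/s

Step 1: The rate law is rate = k[A]^2
Step 2: Note that the rate does not depend on [B] (zero order in B).
Step 3: rate = 0.23 × (0.37)^2 = 0.031487 M/s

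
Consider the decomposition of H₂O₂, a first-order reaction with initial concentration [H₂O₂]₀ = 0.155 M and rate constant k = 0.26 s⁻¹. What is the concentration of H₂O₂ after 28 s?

0.0001068 M

Step 1: For a first-order reaction: [H₂O₂] = [H₂O₂]₀ × e^(-kt)
Step 2: [H₂O₂] = 0.155 × e^(-0.26 × 28)
Step 3: [H₂O₂] = 0.155 × e^(-7.28)
Step 4: [H₂O₂] = 0.155 × 0.000689186 = 0.0001068 M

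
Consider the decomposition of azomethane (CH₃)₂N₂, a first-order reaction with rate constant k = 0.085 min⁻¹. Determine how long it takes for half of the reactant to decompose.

8.155 min

Step 1: For a first-order reaction, t₁/₂ = ln(2)/k
Step 2: t₁/₂ = ln(2)/0.085
Step 3: t₁/₂ = 0.6931/0.085 = 8.155 min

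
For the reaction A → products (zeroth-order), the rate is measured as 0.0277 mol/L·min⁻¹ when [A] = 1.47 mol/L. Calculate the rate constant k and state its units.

0.0277 mol/L·min⁻¹

Step 1: For a zeroth-order reaction, rate = k (independent of concentration).
Step 2: k = rate = 0.0277 mol/L·min⁻¹.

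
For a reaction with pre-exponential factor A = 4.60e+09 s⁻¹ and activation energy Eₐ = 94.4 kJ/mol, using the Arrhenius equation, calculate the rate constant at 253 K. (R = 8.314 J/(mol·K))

1.49e-10 s⁻¹

Step 1: Use the Arrhenius equation: k = A × exp(-Eₐ/RT)
Step 2: Convert Eₐ to J/mol: 94.4 kJ/mol = 94400 J/mol
Step 3: Calculate the exponent: -Eₐ/(RT) = -94400/(8.314 × 253) = -44.87882
Step 4: k = 4.60e+09 × exp(-44.87882)
Step 5: k = 4.60e+09 × 3.23129e-20 = 1.4864e-10 s⁻¹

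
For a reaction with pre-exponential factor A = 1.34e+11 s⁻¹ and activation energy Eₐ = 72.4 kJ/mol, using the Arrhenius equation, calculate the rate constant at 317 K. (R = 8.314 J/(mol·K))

1.57e-01 s⁻¹

Step 1: Use the Arrhenius equation: k = A × exp(-Eₐ/RT)
Step 2: Convert Eₐ to J/mol: 72.4 kJ/mol = 72400 J/mol
Step 3: Calculate the exponent: -Eₐ/(RT) = -72400/(8.314 × 317) = -27.47067
Step 4: k = 1.34e+11 × exp(-27.47067)
Step 5: k = 1.34e+11 × 1.17392e-12 = 1.5731e-01 s⁻¹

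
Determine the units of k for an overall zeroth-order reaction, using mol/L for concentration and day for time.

mol/L·day⁻¹

Step 1: For overall order n, rate = k × (concentration)^n.
Step 2: Rate has units mol/L·day⁻¹; concentration term has units (mol/L)^0.
Step 3: k = rate / (concentration)^n, so units of k = (mol/L)^(1-0)·day⁻¹ = mol/L·day⁻¹.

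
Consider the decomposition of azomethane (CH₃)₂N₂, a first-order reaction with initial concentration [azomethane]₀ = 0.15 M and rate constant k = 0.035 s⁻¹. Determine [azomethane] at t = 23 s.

0.06706 M

Step 1: For a first-order reaction: [azomethane] = [azomethane]₀ × e^(-kt)
Step 2: [azomethane] = 0.15 × e^(-0.035 × 23)
Step 3: [azomethane] = 0.15 × e^(-0.805)
Step 4: [azomethane] = 0.15 × 0.447088 = 0.06706 M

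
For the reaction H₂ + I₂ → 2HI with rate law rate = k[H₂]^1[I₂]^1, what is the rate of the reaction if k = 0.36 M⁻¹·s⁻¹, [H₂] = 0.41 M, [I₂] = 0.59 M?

0.08708 M/s

Step 1: The rate law is rate = k[H₂]^1[I₂]^1
Step 2: Substitute: rate = 0.36 × (0.41)^1 × (0.59)^1
Step 3: rate = 0.36 × 0.41 × 0.59 = 0.087084 M/s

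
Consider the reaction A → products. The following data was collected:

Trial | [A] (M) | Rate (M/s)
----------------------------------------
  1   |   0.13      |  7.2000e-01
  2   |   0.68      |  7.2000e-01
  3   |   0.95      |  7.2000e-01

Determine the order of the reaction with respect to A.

zeroth order (0)

Step 1: Compare trials - when concentration changes, rate stays constant.
Step 2: rate₂/rate₁ = 7.2000e-01/7.2000e-01 = 1
Step 3: [A]₂/[A]₁ = 0.68/0.13 = 5.231
Step 4: Since rate ratio ≈ (conc ratio)^0, the reaction is zeroth order.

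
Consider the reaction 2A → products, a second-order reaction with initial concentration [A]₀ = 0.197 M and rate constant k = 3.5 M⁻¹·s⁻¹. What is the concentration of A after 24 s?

0.01123 M

Step 1: For a second-order reaction: 1/[A] = 1/[A]₀ + kt
Step 2: 1/[A] = 1/0.197 + 3.5 × 24
Step 3: 1/[A] = 5.076 + 84 = 89.08
Step 4: [A] = 1/89.08 = 0.01123 M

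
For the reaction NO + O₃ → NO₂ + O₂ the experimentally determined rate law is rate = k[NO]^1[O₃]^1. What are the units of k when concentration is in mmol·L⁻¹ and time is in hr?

(mmol·L⁻¹)⁻¹·hr⁻¹

Step 1: Overall order = 1 + 1 = 2.
Step 2: rate has units mmol·L⁻¹·hr⁻¹; [NO]^1[O₃]^1 has units (mmol·L⁻¹)^2.
Step 3: k = rate/([NO]^1[O₃]^1), so units of k = (mmol·L⁻¹)^(1-2)·hr⁻¹ = (mmol·L⁻¹)⁻¹·hr⁻¹.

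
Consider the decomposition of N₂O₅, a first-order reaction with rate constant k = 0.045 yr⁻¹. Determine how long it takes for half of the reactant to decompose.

15.4 yr

Step 1: For a first-order reaction, t₁/₂ = ln(2)/k
Step 2: t₁/₂ = ln(2)/0.045
Step 3: t₁/₂ = 0.6931/0.045 = 15.4 yr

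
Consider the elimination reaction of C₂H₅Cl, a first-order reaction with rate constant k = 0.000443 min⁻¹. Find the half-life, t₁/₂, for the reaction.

1565 min

Step 1: For a first-order reaction, t₁/₂ = ln(2)/k
Step 2: t₁/₂ = ln(2)/0.000443
Step 3: t₁/₂ = 0.6931/0.000443 = 1565 min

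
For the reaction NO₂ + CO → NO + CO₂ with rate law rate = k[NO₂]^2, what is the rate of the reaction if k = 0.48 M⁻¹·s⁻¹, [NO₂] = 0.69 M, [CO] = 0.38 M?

0.2285 M/s

Step 1: The rate law is rate = k[NO₂]^2
Step 2: Note that the rate does not depend on [CO] (zero order in CO).
Step 3: rate = 0.48 × (0.69)^2 = 0.228528 M/s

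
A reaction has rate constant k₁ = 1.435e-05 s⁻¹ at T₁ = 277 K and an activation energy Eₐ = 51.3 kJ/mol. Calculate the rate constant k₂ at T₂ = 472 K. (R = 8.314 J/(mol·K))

1.424e-01 s⁻¹

Step 1: Use the two-temperature Arrhenius form: ln(k₂/k₁) = -Eₐ/R × (1/T₂ - 1/T₁)
Step 2: Convert Eₐ to J/mol: 51.3 kJ/mol = 51300 J/mol
Step 3: 1/T₂ - 1/T₁ = 1/472 - 1/277 = -1.491464e-03 K⁻¹
Step 4: ln(k₂/k₁) = -51300/8.314 × -1.491464e-03 = 9.20280
Step 5: k₂ = k₁ × exp(9.20280) = 1.435e-05 × 9.92488e+03 = 1.424e-01 s⁻¹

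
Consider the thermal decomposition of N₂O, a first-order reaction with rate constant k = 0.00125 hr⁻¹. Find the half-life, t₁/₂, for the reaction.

554.5 hr

Step 1: For a first-order reaction, t₁/₂ = ln(2)/k
Step 2: t₁/₂ = ln(2)/0.00125
Step 3: t₁/₂ = 0.6931/0.00125 = 554.5 hr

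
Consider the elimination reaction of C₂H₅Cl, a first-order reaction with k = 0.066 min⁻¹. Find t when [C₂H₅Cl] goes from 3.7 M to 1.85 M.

10.5 min

Step 1: For first-order: t = ln([C₂H₅Cl]₀/[C₂H₅Cl])/k
Step 2: t = ln(3.7/1.85)/0.066
Step 3: t = ln(2)/0.066
Step 4: t = 0.6931/0.066 = 10.5 min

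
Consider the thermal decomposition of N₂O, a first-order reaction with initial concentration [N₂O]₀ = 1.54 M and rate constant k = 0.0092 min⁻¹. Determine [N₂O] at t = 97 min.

0.6309 M

Step 1: For a first-order reaction: [N₂O] = [N₂O]₀ × e^(-kt)
Step 2: [N₂O] = 1.54 × e^(-0.0092 × 97)
Step 3: [N₂O] = 1.54 × e^(-0.8924)
Step 4: [N₂O] = 1.54 × 0.409671 = 0.6309 M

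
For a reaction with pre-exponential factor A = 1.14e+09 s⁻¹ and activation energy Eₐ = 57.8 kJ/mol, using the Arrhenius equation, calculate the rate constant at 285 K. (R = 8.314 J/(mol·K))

2.90e-02 s⁻¹

Step 1: Use the Arrhenius equation: k = A × exp(-Eₐ/RT)
Step 2: Convert Eₐ to J/mol: 57.8 kJ/mol = 57800 J/mol
Step 3: Calculate the exponent: -Eₐ/(RT) = -57800/(8.314 × 285) = -24.39343
Step 4: k = 1.14e+09 × exp(-24.39343)
Step 5: k = 1.14e+09 × 2.54723e-11 = 2.9038e-02 s⁻¹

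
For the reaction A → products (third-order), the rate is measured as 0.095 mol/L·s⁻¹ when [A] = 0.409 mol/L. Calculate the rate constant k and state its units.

1.389 (mol/L)⁻²·s⁻¹

Step 1: rate = k[A]^3, so k = rate / [A]^3.
Step 2: k = 0.095 / (0.409)^3 = 0.095 / 0.06842.
Step 3: k = 1.389 (mol/L)⁻²·s⁻¹.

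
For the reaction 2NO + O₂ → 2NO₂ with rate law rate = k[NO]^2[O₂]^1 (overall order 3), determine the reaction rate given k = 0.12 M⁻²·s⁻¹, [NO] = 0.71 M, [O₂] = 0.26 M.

0.01573 M/s

Step 1: The rate law is rate = k[NO]^2[O₂]^1, overall order = 2+1 = 3
Step 2: Substitute values: rate = 0.12 × (0.71)^2 × (0.26)^1
Step 3: rate = 0.12 × 0.5041 × 0.26 = 0.0157279 M/s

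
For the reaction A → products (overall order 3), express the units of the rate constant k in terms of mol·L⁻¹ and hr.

(mol·L⁻¹)⁻²·hr⁻¹

Step 1: For overall order n, rate = k × (concentration)^n.
Step 2: Rate has units mol·L⁻¹·hr⁻¹; concentration term has units (mol·L⁻¹)^3.
Step 3: k = rate / (concentration)^n, so units of k = (mol·L⁻¹)^(1-3)·hr⁻¹ = (mol·L⁻¹)⁻²·hr⁻¹.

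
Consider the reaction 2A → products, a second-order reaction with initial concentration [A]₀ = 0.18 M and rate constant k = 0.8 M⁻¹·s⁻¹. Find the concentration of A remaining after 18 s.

0.05011 M

Step 1: For a second-order reaction: 1/[A] = 1/[A]₀ + kt
Step 2: 1/[A] = 1/0.18 + 0.8 × 18
Step 3: 1/[A] = 5.556 + 14.4 = 19.96
Step 4: [A] = 1/19.96 = 0.05011 M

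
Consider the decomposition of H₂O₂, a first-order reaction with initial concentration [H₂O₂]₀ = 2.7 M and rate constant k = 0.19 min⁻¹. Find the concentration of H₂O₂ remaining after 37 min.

0.002389 M

Step 1: For a first-order reaction: [H₂O₂] = [H₂O₂]₀ × e^(-kt)
Step 2: [H₂O₂] = 2.7 × e^(-0.19 × 37)
Step 3: [H₂O₂] = 2.7 × e^(-7.03)
Step 4: [H₂O₂] = 2.7 × 0.000884932 = 0.002389 M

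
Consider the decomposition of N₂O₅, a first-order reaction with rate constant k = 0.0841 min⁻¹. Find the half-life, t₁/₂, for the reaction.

8.242 min

Step 1: For a first-order reaction, t₁/₂ = ln(2)/k
Step 2: t₁/₂ = ln(2)/0.0841
Step 3: t₁/₂ = 0.6931/0.0841 = 8.242 min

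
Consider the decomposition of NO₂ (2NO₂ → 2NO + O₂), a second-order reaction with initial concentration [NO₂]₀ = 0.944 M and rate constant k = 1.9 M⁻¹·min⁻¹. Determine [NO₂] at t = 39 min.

0.01331 M

Step 1: For a second-order reaction: 1/[NO₂] = 1/[NO₂]₀ + kt
Step 2: 1/[NO₂] = 1/0.944 + 1.9 × 39
Step 3: 1/[NO₂] = 1.059 + 74.1 = 75.16
Step 4: [NO₂] = 1/75.16 = 0.01331 M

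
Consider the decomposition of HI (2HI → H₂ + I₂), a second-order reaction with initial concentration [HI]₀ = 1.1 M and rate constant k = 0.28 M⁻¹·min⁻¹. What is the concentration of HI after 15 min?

0.1957 M

Step 1: For a second-order reaction: 1/[HI] = 1/[HI]₀ + kt
Step 2: 1/[HI] = 1/1.1 + 0.28 × 15
Step 3: 1/[HI] = 0.9091 + 4.2 = 5.109
Step 4: [HI] = 1/5.109 = 0.1957 M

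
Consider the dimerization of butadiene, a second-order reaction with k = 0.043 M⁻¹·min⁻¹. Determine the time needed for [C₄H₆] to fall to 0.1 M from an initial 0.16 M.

87.21 min

Step 1: For second-order: t = (1/[C₄H₆] - 1/[C₄H₆]₀)/k
Step 2: t = (1/0.1 - 1/0.16)/0.043
Step 3: t = (10 - 6.25)/0.043
Step 4: t = 3.75/0.043 = 87.21 min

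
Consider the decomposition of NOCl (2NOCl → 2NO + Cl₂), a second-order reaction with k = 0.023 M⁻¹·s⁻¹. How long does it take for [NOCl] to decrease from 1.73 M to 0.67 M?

39.76 s

Step 1: For second-order: t = (1/[NOCl] - 1/[NOCl]₀)/k
Step 2: t = (1/0.67 - 1/1.73)/0.023
Step 3: t = (1.493 - 0.578)/0.023
Step 4: t = 0.9145/0.023 = 39.76 s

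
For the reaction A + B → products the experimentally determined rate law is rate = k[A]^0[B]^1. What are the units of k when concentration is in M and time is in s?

s⁻¹

Step 1: Overall order = 0 + 1 = 1.
Step 2: rate has units M·s⁻¹; [A]^0[B]^1 has units M^1.
Step 3: k = rate/([A]^0[B]^1), so units of k = M^(1-1)·s⁻¹ = s⁻¹.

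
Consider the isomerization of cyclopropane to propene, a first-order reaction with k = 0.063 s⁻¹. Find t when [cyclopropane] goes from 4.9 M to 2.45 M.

11 s

Step 1: For first-order: t = ln([cyclopropane]₀/[cyclopropane])/k
Step 2: t = ln(4.9/2.45)/0.063
Step 3: t = ln(2)/0.063
Step 4: t = 0.6931/0.063 = 11 s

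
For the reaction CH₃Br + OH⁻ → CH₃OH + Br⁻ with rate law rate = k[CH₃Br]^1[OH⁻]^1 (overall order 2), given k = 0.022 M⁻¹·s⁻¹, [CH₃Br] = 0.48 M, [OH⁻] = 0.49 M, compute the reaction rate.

0.005174 M/s

Step 1: The rate law is rate = k[CH₃Br]^1[OH⁻]^1, overall order = 1+1 = 2
Step 2: Substitute values: rate = 0.022 × (0.48)^1 × (0.49)^1
Step 3: rate = 0.022 × 0.48 × 0.49 = 0.0051744 M/s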